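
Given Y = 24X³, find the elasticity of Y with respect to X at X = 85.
Elasticity = 3

Elasticity = (dY/dX) · (X/Y)

dY/dX = 72·X²
At X = 85: dY/dX = 520200, Y = 14739000

Elasticity = 520200 · (85 / 14739000) = 3

Interpretation: for a small percentage change in X, the percentage change in Y is approximately 3.00 times as large.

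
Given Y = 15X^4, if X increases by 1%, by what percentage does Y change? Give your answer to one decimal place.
4.1%

For Y = 15X^4:
If X → X(1 + 0.01)
Then Y → Y · (1 + 0.01)^4
     ≈ Y · 1.0406

Percentage change = ((1 + 0.01)^4 − 1) × 100% ≈ 4.1%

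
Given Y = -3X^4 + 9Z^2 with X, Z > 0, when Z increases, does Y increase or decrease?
Y increases

Taking the partial derivative:
∂Y/∂Z = 18Z

∂Y/∂Z = 18Z > 0 (assuming positive values)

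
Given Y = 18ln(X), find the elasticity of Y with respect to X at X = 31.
Elasticity = 1/ln(31) ≈ 0.2912

Elasticity = (dY/dX) · (X/Y)

dY/dX = 18/X
At X = 31: dY/dX = 18/31, Y = 18·ln(31)

Elasticity = (18/31) · (31 / (18·ln(31))) = 1/ln(31) ≈ 0.2912

Interpretation: for a small percentage change in X, the percentage change in Y is approximately 0.29 times as large.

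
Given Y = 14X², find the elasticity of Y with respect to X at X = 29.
Elasticity = 2

Elasticity = (dY/dX) · (X/Y)

dY/dX = 28·X
At X = 29: dY/dX = 812, Y = 11774

Elasticity = 812 · (29 / 11774) = 2

Interpretation: for a small percentage change in X, the percentage change in Y is approximately 2.00 times as large.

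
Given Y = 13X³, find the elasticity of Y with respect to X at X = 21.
Elasticity = 3

Elasticity = (dY/dX) · (X/Y)

dY/dX = 39·X²
At X = 21: dY/dX = 17199, Y = 120393

Elasticity = 17199 · (21 / 120393) = 3

Interpretation: for a small percentage change in X, the percentage change in Y is approximately 3.00 times as large.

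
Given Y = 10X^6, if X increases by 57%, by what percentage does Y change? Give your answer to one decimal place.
1397.6%

For Y = 10X^6:
If X → X(1 + 0.57)
Then Y → Y · (1 + 0.57)^6
     ≈ Y · 14.9761

Percentage change = ((1 + 0.57)^6 − 1) × 100% ≈ 1397.6%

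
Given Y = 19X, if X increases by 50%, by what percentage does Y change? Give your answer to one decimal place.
50.0%

For Y = 19X:
If X → X(1 + 0.5)
Then Y → Y · (1 + 0.5)^1
     = Y · 1.5000

Percentage change = ((1 + 0.5)^1 − 1) × 100% = 50.0%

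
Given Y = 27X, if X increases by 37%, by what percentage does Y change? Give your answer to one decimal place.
37.0%

For Y = 27X:
If X → X(1 + 0.37)
Then Y → Y · (1 + 0.37)^1
     = Y · 1.3700

Percentage change = ((1 + 0.37)^1 − 1) × 100% = 37.0%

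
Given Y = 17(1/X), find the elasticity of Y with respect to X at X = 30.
Elasticity = -1

Elasticity = (dY/dX) · (X/Y)

dY/dX = -17/X²
At X = 30: dY/dX = -17/900, Y = 17/30

Elasticity = (-17/900) · (30 / (17/30)) = -1

Interpretation: for a small percentage change in X, the percentage change in Y is approximately -1.00 times as large.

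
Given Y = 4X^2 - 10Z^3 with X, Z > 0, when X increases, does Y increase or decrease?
Y increases

Taking the partial derivative:
∂Y/∂X = 8X

∂Y/∂X = 8X > 0 (assuming positive values)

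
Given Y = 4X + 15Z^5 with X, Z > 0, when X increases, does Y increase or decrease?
Y increases

Taking the partial derivative:
∂Y/∂X = 4

∂Y/∂X = 4 > 0 (assuming positive values)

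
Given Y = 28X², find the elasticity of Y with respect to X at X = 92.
Elasticity = 2

Elasticity = (dY/dX) · (X/Y)

dY/dX = 56·X
At X = 92: dY/dX = 5152, Y = 236992

Elasticity = 5152 · (92 / 236992) = 2

Interpretation: for a small percentage change in X, the percentage change in Y is approximately 2.00 times as large.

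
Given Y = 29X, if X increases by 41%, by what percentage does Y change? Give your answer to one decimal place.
41.0%

For Y = 29X:
If X → X(1 + 0.41)
Then Y → Y · (1 + 0.41)^1
     = Y · 1.4100

Percentage change = ((1 + 0.41)^1 − 1) × 100% = 41.0%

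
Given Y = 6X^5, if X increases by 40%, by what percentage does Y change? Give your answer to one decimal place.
437.8%

For Y = 6X^5:
If X → X(1 + 0.4)
Then Y → Y · (1 + 0.4)^5
     ≈ Y · 5.3782

Percentage change = ((1 + 0.4)^5 − 1) × 100% ≈ 437.8%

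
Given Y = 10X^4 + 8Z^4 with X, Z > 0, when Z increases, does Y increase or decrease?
Y increases

Taking the partial derivative:
∂Y/∂Z = 32Z^3

∂Y/∂Z = 32Z^3 > 0 (assuming positive values)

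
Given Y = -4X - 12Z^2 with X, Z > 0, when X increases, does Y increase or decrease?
Y decreases

Taking the partial derivative:
∂Y/∂X = -4

∂Y/∂X = -4 < 0 (assuming positive values)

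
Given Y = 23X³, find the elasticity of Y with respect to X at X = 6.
Elasticity = 3

Elasticity = (dY/dX) · (X/Y)

dY/dX = 69·X²
At X = 6: dY/dX = 2484, Y = 4968

Elasticity = 2484 · (6 / 4968) = 3

Interpretation: for a small percentage change in X, the percentage change in Y is approximately 3.00 times as large.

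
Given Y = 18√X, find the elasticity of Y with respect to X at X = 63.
Elasticity = 1/2

Elasticity = (dY/dX) · (X/Y)

dY/dX = 9/√X
At X = 63: dY/dX = 3·√7/7, Y = 54·√7

Elasticity = (3·√7/7) · (63 / (54·√7)) = 1/2

Interpretation: for a small percentage change in X, the percentage change in Y is approximately 0.50 times as large.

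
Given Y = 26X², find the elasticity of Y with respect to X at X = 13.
Elasticity = 2

Elasticity = (dY/dX) · (X/Y)

dY/dX = 52·X
At X = 13: dY/dX = 676, Y = 4394

Elasticity = 676 · (13 / 4394) = 2

Interpretation: for a small percentage change in X, the percentage change in Y is approximately 2.00 times as large.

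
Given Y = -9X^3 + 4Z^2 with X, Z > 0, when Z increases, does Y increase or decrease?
Y increases

Taking the partial derivative:
∂Y/∂Z = 8Z

∂Y/∂Z = 8Z > 0 (assuming positive values)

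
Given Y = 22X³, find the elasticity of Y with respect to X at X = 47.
Elasticity = 3

Elasticity = (dY/dX) · (X/Y)

dY/dX = 66·X²
At X = 47: dY/dX = 145794, Y = 2284106

Elasticity = 145794 · (47 / 2284106) = 3

Interpretation: for a small percentage change in X, the percentage change in Y is approximately 3.00 times as large.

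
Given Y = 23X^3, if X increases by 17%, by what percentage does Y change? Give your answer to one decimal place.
60.2%

For Y = 23X^3:
If X → X(1 + 0.17)
Then Y → Y · (1 + 0.17)^3
     ≈ Y · 1.6016

Percentage change = ((1 + 0.17)^3 − 1) × 100% ≈ 60.2%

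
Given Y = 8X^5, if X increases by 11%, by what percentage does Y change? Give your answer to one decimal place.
68.5%

For Y = 8X^5:
If X → X(1 + 0.11)
Then Y → Y · (1 + 0.11)^5
     ≈ Y · 1.6851

Percentage change = ((1 + 0.11)^5 − 1) × 100% ≈ 68.5%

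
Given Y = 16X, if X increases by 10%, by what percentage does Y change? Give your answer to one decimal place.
10.0%

For Y = 16X:
If X → X(1 + 0.1)
Then Y → Y · (1 + 0.1)^1
     = Y · 1.1000

Percentage change = ((1 + 0.1)^1 − 1) × 100% = 10.0%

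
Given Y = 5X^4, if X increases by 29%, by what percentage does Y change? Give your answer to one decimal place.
176.9%

For Y = 5X^4:
If X → X(1 + 0.29)
Then Y → Y · (1 + 0.29)^4
     ≈ Y · 2.7692

Percentage change = ((1 + 0.29)^4 − 1) × 100% ≈ 176.9%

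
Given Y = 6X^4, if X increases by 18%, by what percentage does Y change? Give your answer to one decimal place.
93.9%

For Y = 6X^4:
If X → X(1 + 0.18)
Then Y → Y · (1 + 0.18)^4
     ≈ Y · 1.9388

Percentage change = ((1 + 0.18)^4 − 1) × 100% ≈ 93.9%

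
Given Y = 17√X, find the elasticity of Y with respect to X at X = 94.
Elasticity = 1/2

Elasticity = (dY/dX) · (X/Y)

dY/dX = 17/(2·√X)
At X = 94: dY/dX = 17·√94/188, Y = 17·√94

Elasticity = (17·√94/188) · (94 / (17·√94)) = 1/2

Interpretation: for a small percentage change in X, the percentage change in Y is approximately 0.50 times as large.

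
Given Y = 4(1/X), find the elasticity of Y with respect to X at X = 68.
Elasticity = -1

Elasticity = (dY/dX) · (X/Y)

dY/dX = -4/X²
At X = 68: dY/dX = -1/1156, Y = 1/17

Elasticity = (-1/1156) · (68 / (1/17)) = -1

Interpretation: for a small percentage change in X, the percentage change in Y is approximately -1.00 times as large.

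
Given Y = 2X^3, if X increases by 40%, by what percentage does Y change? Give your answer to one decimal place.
174.4%

For Y = 2X^3:
If X → X(1 + 0.4)
Then Y → Y · (1 + 0.4)^3
     = Y · 2.7440

Percentage change = ((1 + 0.4)^3 − 1) × 100% = 174.4%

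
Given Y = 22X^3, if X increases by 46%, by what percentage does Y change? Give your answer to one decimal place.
211.2%

For Y = 22X^3:
If X → X(1 + 0.46)
Then Y → Y · (1 + 0.46)^3
     ≈ Y · 3.1121

Percentage change = ((1 + 0.46)^3 − 1) × 100% ≈ 211.2%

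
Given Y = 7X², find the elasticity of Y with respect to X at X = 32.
Elasticity = 2

Elasticity = (dY/dX) · (X/Y)

dY/dX = 14·X
At X = 32: dY/dX = 448, Y = 7168

Elasticity = 448 · (32 / 7168) = 2

Interpretation: for a small percentage change in X, the percentage change in Y is approximately 2.00 times as large.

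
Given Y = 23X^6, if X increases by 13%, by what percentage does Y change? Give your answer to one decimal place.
108.2%

For Y = 23X^6:
If X → X(1 + 0.13)
Then Y → Y · (1 + 0.13)^6
     ≈ Y · 2.0820

Percentage change = ((1 + 0.13)^6 − 1) × 100% ≈ 108.2%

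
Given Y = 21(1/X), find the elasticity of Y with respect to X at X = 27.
Elasticity = -1

Elasticity = (dY/dX) · (X/Y)

dY/dX = -21/X²
At X = 27: dY/dX = -7/243, Y = 7/9

Elasticity = (-7/243) · (27 / (7/9)) = -1

Interpretation: for a small percentage change in X, the percentage change in Y is approximately -1.00 times as large.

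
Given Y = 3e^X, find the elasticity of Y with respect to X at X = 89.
Elasticity = 89

Elasticity = (dY/dX) · (X/Y)

dY/dX = 3·e^X
At X = 89: dY/dX = 3·e^89, Y = 3·e^89

Elasticity = (3·e^89) · (89 / (3·e^89)) = 89

Interpretation: for a small percentage change in X, the percentage change in Y is approximately 89.00 times as large.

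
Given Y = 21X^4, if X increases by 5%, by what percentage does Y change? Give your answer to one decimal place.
21.6%

For Y = 21X^4:
If X → X(1 + 0.05)
Then Y → Y · (1 + 0.05)^4
     ≈ Y · 1.2155

Percentage change = ((1 + 0.05)^4 − 1) × 100% ≈ 21.6%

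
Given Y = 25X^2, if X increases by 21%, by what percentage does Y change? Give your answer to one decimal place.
46.4%

For Y = 25X^2:
If X → X(1 + 0.21)
Then Y → Y · (1 + 0.21)^2
     = Y · 1.4641

Percentage change = ((1 + 0.21)^2 − 1) × 100% ≈ 46.4%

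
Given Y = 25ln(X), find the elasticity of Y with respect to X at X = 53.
Elasticity = 1/ln(53) ≈ 0.2519

Elasticity = (dY/dX) · (X/Y)

dY/dX = 25/X
At X = 53: dY/dX = 25/53, Y = 25·ln(53)

Elasticity = (25/53) · (53 / (25·ln(53))) = 1/ln(53) ≈ 0.2519

Interpretation: for a small percentage change in X, the percentage change in Y is approximately 0.25 times as large.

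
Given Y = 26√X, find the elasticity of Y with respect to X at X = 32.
Elasticity = 1/2

Elasticity = (dY/dX) · (X/Y)

dY/dX = 13/√X
At X = 32: dY/dX = 13·√2/8, Y = 104·√2

Elasticity = (13·√2/8) · (32 / (104·√2)) = 1/2

Interpretation: for a small percentage change in X, the percentage change in Y is approximately 0.50 times as large.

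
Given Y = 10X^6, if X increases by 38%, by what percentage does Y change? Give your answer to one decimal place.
590.7%

For Y = 10X^6:
If X → X(1 + 0.38)
Then Y → Y · (1 + 0.38)^6
     ≈ Y · 6.9068

Percentage change = ((1 + 0.38)^6 − 1) × 100% ≈ 590.7%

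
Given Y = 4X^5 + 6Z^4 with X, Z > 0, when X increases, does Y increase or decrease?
Y increases

Taking the partial derivative:
∂Y/∂X = 20X^4

∂Y/∂X = 20X^4 > 0 (assuming positive values)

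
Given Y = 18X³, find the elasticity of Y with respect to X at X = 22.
Elasticity = 3

Elasticity = (dY/dX) · (X/Y)

dY/dX = 54·X²
At X = 22: dY/dX = 26136, Y = 191664

Elasticity = 26136 · (22 / 191664) = 3

Interpretation: for a small percentage change in X, the percentage change in Y is approximately 3.00 times as large.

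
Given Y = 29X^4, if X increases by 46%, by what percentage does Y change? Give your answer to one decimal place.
354.4%

For Y = 29X^4:
If X → X(1 + 0.46)
Then Y → Y · (1 + 0.46)^4
     ≈ Y · 4.5437

Percentage change = ((1 + 0.46)^4 − 1) × 100% ≈ 354.4%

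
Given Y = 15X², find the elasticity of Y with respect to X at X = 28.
Elasticity = 2

Elasticity = (dY/dX) · (X/Y)

dY/dX = 30·X
At X = 28: dY/dX = 840, Y = 11760

Elasticity = 840 · (28 / 11760) = 2

Interpretation: for a small percentage change in X, the percentage change in Y is approximately 2.00 times as large.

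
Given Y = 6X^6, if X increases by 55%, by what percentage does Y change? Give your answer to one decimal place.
1286.7%

For Y = 6X^6:
If X → X(1 + 0.55)
Then Y → Y · (1 + 0.55)^6
     ≈ Y · 13.8672

Percentage change = ((1 + 0.55)^6 − 1) × 100% ≈ 1286.7%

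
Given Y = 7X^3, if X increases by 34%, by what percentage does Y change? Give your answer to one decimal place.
140.6%

For Y = 7X^3:
If X → X(1 + 0.34)
Then Y → Y · (1 + 0.34)^3
     ≈ Y · 2.4061

Percentage change = ((1 + 0.34)^3 − 1) × 100% ≈ 140.6%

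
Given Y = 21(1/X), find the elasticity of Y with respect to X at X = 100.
Elasticity = -1

Elasticity = (dY/dX) · (X/Y)

dY/dX = -21/X²
At X = 100: dY/dX = -21/10000, Y = 21/100

Elasticity = (-21/10000) · (100 / (21/100)) = -1

Interpretation: for a small percentage change in X, the percentage change in Y is approximately -1.00 times as large.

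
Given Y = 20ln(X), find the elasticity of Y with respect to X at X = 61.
Elasticity = 1/ln(61) ≈ 0.2433

Elasticity = (dY/dX) · (X/Y)

dY/dX = 20/X
At X = 61: dY/dX = 20/61, Y = 20·ln(61)

Elasticity = (20/61) · (61 / (20·ln(61))) = 1/ln(61) ≈ 0.2433

Interpretation: for a small percentage change in X, the percentage change in Y is approximately 0.24 times as large.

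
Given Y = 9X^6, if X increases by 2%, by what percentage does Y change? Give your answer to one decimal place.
12.6%

For Y = 9X^6:
If X → X(1 + 0.02)
Then Y → Y · (1 + 0.02)^6
     ≈ Y · 1.1262

Percentage change = ((1 + 0.02)^6 − 1) × 100% ≈ 12.6%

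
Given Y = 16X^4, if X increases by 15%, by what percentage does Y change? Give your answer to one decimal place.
74.9%

For Y = 16X^4:
If X → X(1 + 0.15)
Then Y → Y · (1 + 0.15)^4
     ≈ Y · 1.7490

Percentage change = ((1 + 0.15)^4 − 1) × 100% ≈ 74.9%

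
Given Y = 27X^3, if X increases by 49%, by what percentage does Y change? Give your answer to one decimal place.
230.8%

For Y = 27X^3:
If X → X(1 + 0.49)
Then Y → Y · (1 + 0.49)^3
     ≈ Y · 3.3079

Percentage change = ((1 + 0.49)^3 − 1) × 100% ≈ 230.8%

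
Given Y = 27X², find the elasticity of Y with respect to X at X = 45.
Elasticity = 2

Elasticity = (dY/dX) · (X/Y)

dY/dX = 54·X
At X = 45: dY/dX = 2430, Y = 54675

Elasticity = 2430 · (45 / 54675) = 2

Interpretation: for a small percentage change in X, the percentage change in Y is approximately 2.00 times as large.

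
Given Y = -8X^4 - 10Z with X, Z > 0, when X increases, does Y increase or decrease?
Y decreases

Taking the partial derivative:
∂Y/∂X = -32X^3

∂Y/∂X = -32X^3 < 0 (assuming positive values)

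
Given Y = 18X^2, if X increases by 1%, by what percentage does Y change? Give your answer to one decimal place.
2.0%

For Y = 18X^2:
If X → X(1 + 0.01)
Then Y → Y · (1 + 0.01)^2
     = Y · 1.0201

Percentage change = ((1 + 0.01)^2 − 1) × 100% ≈ 2.0%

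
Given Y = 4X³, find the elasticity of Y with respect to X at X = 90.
Elasticity = 3

Elasticity = (dY/dX) · (X/Y)

dY/dX = 12·X²
At X = 90: dY/dX = 97200, Y = 2916000

Elasticity = 97200 · (90 / 2916000) = 3

Interpretation: for a small percentage change in X, the percentage change in Y is approximately 3.00 times as large.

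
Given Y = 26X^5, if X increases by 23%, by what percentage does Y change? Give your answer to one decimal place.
181.5%

For Y = 26X^5:
If X → X(1 + 0.23)
Then Y → Y · (1 + 0.23)^5
     ≈ Y · 2.8153

Percentage change = ((1 + 0.23)^5 − 1) × 100% ≈ 181.5%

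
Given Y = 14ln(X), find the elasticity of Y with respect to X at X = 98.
Elasticity = 1/ln(98) ≈ 0.2181

Elasticity = (dY/dX) · (X/Y)

dY/dX = 14/X
At X = 98: dY/dX = 1/7, Y = 14·ln(98)

Elasticity = (1/7) · (98 / (14·ln(98))) = 1/ln(98) ≈ 0.2181

Interpretation: for a small percentage change in X, the percentage change in Y is approximately 0.22 times as large.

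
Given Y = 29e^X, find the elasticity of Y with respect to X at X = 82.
Elasticity = 82

Elasticity = (dY/dX) · (X/Y)

dY/dX = 29·e^X
At X = 82: dY/dX = 29·e^82, Y = 29·e^82

Elasticity = (29·e^82) · (82 / (29·e^82)) = 82

Interpretation: for a small percentage change in X, the percentage change in Y is approximately 82.00 times as large.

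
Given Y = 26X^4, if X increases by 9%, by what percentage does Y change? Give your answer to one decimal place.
41.2%

For Y = 26X^4:
If X → X(1 + 0.09)
Then Y → Y · (1 + 0.09)^4
     ≈ Y · 1.4116

Percentage change = ((1 + 0.09)^4 − 1) × 100% ≈ 41.2%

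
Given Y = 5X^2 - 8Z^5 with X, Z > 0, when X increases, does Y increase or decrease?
Y increases

Taking the partial derivative:
∂Y/∂X = 10X

∂Y/∂X = 10X > 0 (assuming positive values)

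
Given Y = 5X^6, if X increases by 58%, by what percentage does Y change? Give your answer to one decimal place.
1455.8%

For Y = 5X^6:
If X → X(1 + 0.58)
Then Y → Y · (1 + 0.58)^6
     ≈ Y · 15.5576

Percentage change = ((1 + 0.58)^6 − 1) × 100% ≈ 1455.8%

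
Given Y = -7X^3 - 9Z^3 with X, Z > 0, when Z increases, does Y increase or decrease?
Y decreases

Taking the partial derivative:
∂Y/∂Z = -27Z^2

∂Y/∂Z = -27Z^2 < 0 (assuming positive values)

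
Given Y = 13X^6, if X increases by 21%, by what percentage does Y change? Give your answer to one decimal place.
213.8%

For Y = 13X^6:
If X → X(1 + 0.21)
Then Y → Y · (1 + 0.21)^6
     ≈ Y · 3.1384

Percentage change = ((1 + 0.21)^6 − 1) × 100% ≈ 213.8%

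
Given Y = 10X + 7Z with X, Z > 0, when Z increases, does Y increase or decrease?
Y increases

Taking the partial derivative:
∂Y/∂Z = 7

∂Y/∂Z = 7 > 0 (assuming positive values)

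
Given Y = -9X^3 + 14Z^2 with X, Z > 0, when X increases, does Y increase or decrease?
Y decreases

Taking the partial derivative:
∂Y/∂X = -27X^2

∂Y/∂X = -27X^2 < 0 (assuming positive values)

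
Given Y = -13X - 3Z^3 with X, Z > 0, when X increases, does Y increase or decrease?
Y decreases

Taking the partial derivative:
∂Y/∂X = -13

∂Y/∂X = -13 < 0 (assuming positive values)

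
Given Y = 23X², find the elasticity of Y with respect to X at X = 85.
Elasticity = 2

Elasticity = (dY/dX) · (X/Y)

dY/dX = 46·X
At X = 85: dY/dX = 3910, Y = 166175

Elasticity = 3910 · (85 / 166175) = 2

Interpretation: for a small percentage change in X, the percentage change in Y is approximately 2.00 times as large.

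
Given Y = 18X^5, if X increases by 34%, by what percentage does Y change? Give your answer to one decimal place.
332.0%

For Y = 18X^5:
If X → X(1 + 0.34)
Then Y → Y · (1 + 0.34)^5
     ≈ Y · 4.3204

Percentage change = ((1 + 0.34)^5 − 1) × 100% ≈ 332.0%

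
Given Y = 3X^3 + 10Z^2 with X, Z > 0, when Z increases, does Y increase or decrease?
Y increases

Taking the partial derivative:
∂Y/∂Z = 20Z

∂Y/∂Z = 20Z > 0 (assuming positive values)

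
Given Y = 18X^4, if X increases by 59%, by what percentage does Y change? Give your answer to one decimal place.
539.1%

For Y = 18X^4:
If X → X(1 + 0.59)
Then Y → Y · (1 + 0.59)^4
     ≈ Y · 6.3913

Percentage change = ((1 + 0.59)^4 − 1) × 100% ≈ 539.1%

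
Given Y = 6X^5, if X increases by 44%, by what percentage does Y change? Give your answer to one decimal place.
519.2%

For Y = 6X^5:
If X → X(1 + 0.44)
Then Y → Y · (1 + 0.44)^5
     ≈ Y · 6.1917

Percentage change = ((1 + 0.44)^5 − 1) × 100% ≈ 519.2%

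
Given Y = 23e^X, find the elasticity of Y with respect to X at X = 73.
Elasticity = 73

Elasticity = (dY/dX) · (X/Y)

dY/dX = 23·e^X
At X = 73: dY/dX = 23·e^73, Y = 23·e^73

Elasticity = (23·e^73) · (73 / (23·e^73)) = 73

Interpretation: for a small percentage change in X, the percentage change in Y is approximately 73.00 times as large.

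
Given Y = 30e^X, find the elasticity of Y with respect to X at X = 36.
Elasticity = 36

Elasticity = (dY/dX) · (X/Y)

dY/dX = 30·e^X
At X = 36: dY/dX = 30·e^36, Y = 30·e^36

Elasticity = (30·e^36) · (36 / (30·e^36)) = 36

Interpretation: for a small percentage change in X, the percentage change in Y is approximately 36.00 times as large.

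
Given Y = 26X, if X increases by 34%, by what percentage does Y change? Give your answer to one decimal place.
34.0%

For Y = 26X:
If X → X(1 + 0.34)
Then Y → Y · (1 + 0.34)^1
     = Y · 1.3400

Percentage change = ((1 + 0.34)^1 − 1) × 100% = 34.0%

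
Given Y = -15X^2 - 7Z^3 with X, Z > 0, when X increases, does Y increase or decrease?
Y decreases

Taking the partial derivative:
∂Y/∂X = -30X

∂Y/∂X = -30X < 0 (assuming positive values)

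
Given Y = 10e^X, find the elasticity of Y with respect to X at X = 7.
Elasticity = 7

Elasticity = (dY/dX) · (X/Y)

dY/dX = 10·e^X
At X = 7: dY/dX = 10·e^7, Y = 10·e^7

Elasticity = (10·e^7) · (7 / (10·e^7)) = 7

Interpretation: for a small percentage change in X, the percentage change in Y is approximately 7.00 times as large.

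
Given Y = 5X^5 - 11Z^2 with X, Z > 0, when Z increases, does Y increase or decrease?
Y decreases

Taking the partial derivative:
∂Y/∂Z = -22Z

∂Y/∂Z = -22Z < 0 (assuming positive values)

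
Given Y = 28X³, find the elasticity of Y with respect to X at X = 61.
Elasticity = 3

Elasticity = (dY/dX) · (X/Y)

dY/dX = 84·X²
At X = 61: dY/dX = 312564, Y = 6355468

Elasticity = 312564 · (61 / 6355468) = 3

Interpretation: for a small percentage change in X, the percentage change in Y is approximately 3.00 times as large.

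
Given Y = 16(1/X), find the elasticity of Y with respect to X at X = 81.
Elasticity = -1

Elasticity = (dY/dX) · (X/Y)

dY/dX = -16/X²
At X = 81: dY/dX = -16/6561, Y = 16/81

Elasticity = (-16/6561) · (81 / (16/81)) = -1

Interpretation: for a small percentage change in X, the percentage change in Y is approximately -1.00 times as large.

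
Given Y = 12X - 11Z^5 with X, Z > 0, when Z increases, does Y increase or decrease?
Y decreases

Taking the partial derivative:
∂Y/∂Z = -55Z^4

∂Y/∂Z = -55Z^4 < 0 (assuming positive values)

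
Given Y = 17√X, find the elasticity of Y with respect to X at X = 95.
Elasticity = 1/2

Elasticity = (dY/dX) · (X/Y)

dY/dX = 17/(2·√X)
At X = 95: dY/dX = 17·√95/190, Y = 17·√95

Elasticity = (17·√95/190) · (95 / (17·√95)) = 1/2

Interpretation: for a small percentage change in X, the percentage change in Y is approximately 0.50 times as large.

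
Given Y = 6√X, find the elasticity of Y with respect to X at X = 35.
Elasticity = 1/2

Elasticity = (dY/dX) · (X/Y)

dY/dX = 3/√X
At X = 35: dY/dX = 3·√35/35, Y = 6·√35

Elasticity = (3·√35/35) · (35 / (6·√35)) = 1/2

Interpretation: for a small percentage change in X, the percentage change in Y is approximately 0.50 times as large.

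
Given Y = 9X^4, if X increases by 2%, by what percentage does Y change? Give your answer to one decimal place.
8.2%

For Y = 9X^4:
If X → X(1 + 0.02)
Then Y → Y · (1 + 0.02)^4
     ≈ Y · 1.0824

Percentage change = ((1 + 0.02)^4 − 1) × 100% ≈ 8.2%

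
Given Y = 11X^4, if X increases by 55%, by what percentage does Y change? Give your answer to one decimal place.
477.2%

For Y = 11X^4:
If X → X(1 + 0.55)
Then Y → Y · (1 + 0.55)^4
     ≈ Y · 5.7720

Percentage change = ((1 + 0.55)^4 − 1) × 100% ≈ 477.2%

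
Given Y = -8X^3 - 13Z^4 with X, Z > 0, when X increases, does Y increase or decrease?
Y decreases

Taking the partial derivative:
∂Y/∂X = -24X^2

∂Y/∂X = -24X^2 < 0 (assuming positive values)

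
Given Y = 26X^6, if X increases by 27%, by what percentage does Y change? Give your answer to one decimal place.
319.6%

For Y = 26X^6:
If X → X(1 + 0.27)
Then Y → Y · (1 + 0.27)^6
     ≈ Y · 4.1959

Percentage change = ((1 + 0.27)^6 − 1) × 100% ≈ 319.6%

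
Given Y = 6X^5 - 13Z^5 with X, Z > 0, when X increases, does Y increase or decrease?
Y increases

Taking the partial derivative:
∂Y/∂X = 30X^4

∂Y/∂X = 30X^4 > 0 (assuming positive values)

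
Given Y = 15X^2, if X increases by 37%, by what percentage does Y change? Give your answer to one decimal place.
87.7%

For Y = 15X^2:
If X → X(1 + 0.37)
Then Y → Y · (1 + 0.37)^2
     = Y · 1.8769

Percentage change = ((1 + 0.37)^2 − 1) × 100% ≈ 87.7%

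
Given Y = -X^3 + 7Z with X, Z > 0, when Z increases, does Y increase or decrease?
Y increases

Taking the partial derivative:
∂Y/∂Z = 7

∂Y/∂Z = 7 > 0 (assuming positive values)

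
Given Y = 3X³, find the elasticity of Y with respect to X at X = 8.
Elasticity = 3

Elasticity = (dY/dX) · (X/Y)

dY/dX = 9·X²
At X = 8: dY/dX = 576, Y = 1536

Elasticity = 576 · (8 / 1536) = 3

Interpretation: for a small percentage change in X, the percentage change in Y is approximately 3.00 times as large.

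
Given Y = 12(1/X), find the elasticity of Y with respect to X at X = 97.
Elasticity = -1

Elasticity = (dY/dX) · (X/Y)

dY/dX = -12/X²
At X = 97: dY/dX = -12/9409, Y = 12/97

Elasticity = (-12/9409) · (97 / (12/97)) = -1

Interpretation: for a small percentage change in X, the percentage change in Y is approximately -1.00 times as large.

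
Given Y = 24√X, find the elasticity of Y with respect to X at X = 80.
Elasticity = 1/2

Elasticity = (dY/dX) · (X/Y)

dY/dX = 12/√X
At X = 80: dY/dX = 3·√5/5, Y = 96·√5

Elasticity = (3·√5/5) · (80 / (96·√5)) = 1/2

Interpretation: for a small percentage change in X, the percentage change in Y is approximately 0.50 times as large.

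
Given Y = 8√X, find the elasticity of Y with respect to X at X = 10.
Elasticity = 1/2

Elasticity = (dY/dX) · (X/Y)

dY/dX = 4/√X
At X = 10: dY/dX = 2·√10/5, Y = 8·√10

Elasticity = (2·√10/5) · (10 / (8·√10)) = 1/2

Interpretation: for a small percentage change in X, the percentage change in Y is approximately 0.50 times as large.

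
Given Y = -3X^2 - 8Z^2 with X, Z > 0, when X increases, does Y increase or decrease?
Y decreases

Taking the partial derivative:
∂Y/∂X = -6X

∂Y/∂X = -6X < 0 (assuming positive values)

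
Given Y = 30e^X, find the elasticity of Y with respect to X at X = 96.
Elasticity = 96

Elasticity = (dY/dX) · (X/Y)

dY/dX = 30·e^X
At X = 96: dY/dX = 30·e^96, Y = 30·e^96

Elasticity = (30·e^96) · (96 / (30·e^96)) = 96

Interpretation: for a small percentage change in X, the percentage change in Y is approximately 96.00 times as large.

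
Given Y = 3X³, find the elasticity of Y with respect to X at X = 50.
Elasticity = 3

Elasticity = (dY/dX) · (X/Y)

dY/dX = 9·X²
At X = 50: dY/dX = 22500, Y = 375000

Elasticity = 22500 · (50 / 375000) = 3

Interpretation: for a small percentage change in X, the percentage change in Y is approximately 3.00 times as large.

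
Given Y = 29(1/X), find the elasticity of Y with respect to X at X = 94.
Elasticity = -1

Elasticity = (dY/dX) · (X/Y)

dY/dX = -29/X²
At X = 94: dY/dX = -29/8836, Y = 29/94

Elasticity = (-29/8836) · (94 / (29/94)) = -1

Interpretation: for a small percentage change in X, the percentage change in Y is approximately -1.00 times as large.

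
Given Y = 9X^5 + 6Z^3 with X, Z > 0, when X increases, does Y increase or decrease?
Y increases

Taking the partial derivative:
∂Y/∂X = 45X^4

∂Y/∂X = 45X^4 > 0 (assuming positive values)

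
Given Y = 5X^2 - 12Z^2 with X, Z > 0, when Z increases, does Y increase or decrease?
Y decreases

Taking the partial derivative:
∂Y/∂Z = -24Z

∂Y/∂Z = -24Z < 0 (assuming positive values)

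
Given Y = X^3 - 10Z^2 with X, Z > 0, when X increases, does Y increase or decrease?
Y increases

Taking the partial derivative:
∂Y/∂X = 3X^2

∂Y/∂X = 3X^2 > 0 (assuming positive values)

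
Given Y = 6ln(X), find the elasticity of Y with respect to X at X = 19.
Elasticity = 1/ln(19) ≈ 0.3396

Elasticity = (dY/dX) · (X/Y)

dY/dX = 6/X
At X = 19: dY/dX = 6/19, Y = 6·ln(19)

Elasticity = (6/19) · (19 / (6·ln(19))) = 1/ln(19) ≈ 0.3396

Interpretation: for a small percentage change in X, the percentage change in Y is approximately 0.34 times as large.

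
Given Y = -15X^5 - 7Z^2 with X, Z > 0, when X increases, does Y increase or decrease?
Y decreases

Taking the partial derivative:
∂Y/∂X = -75X^4

∂Y/∂X = -75X^4 < 0 (assuming positive values)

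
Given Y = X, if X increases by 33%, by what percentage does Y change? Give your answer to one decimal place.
33.0%

For Y = X:
If X → X(1 + 0.33)
Then Y → Y · (1 + 0.33)^1
     = Y · 1.3300

Percentage change = ((1 + 0.33)^1 − 1) × 100% = 33.0%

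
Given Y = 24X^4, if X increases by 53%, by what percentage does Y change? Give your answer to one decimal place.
448.0%

For Y = 24X^4:
If X → X(1 + 0.53)
Then Y → Y · (1 + 0.53)^4
     ≈ Y · 5.4798

Percentage change = ((1 + 0.53)^4 − 1) × 100% ≈ 448.0%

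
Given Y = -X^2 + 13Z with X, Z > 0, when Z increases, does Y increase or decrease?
Y increases

Taking the partial derivative:
∂Y/∂Z = 13

∂Y/∂Z = 13 > 0 (assuming positive values)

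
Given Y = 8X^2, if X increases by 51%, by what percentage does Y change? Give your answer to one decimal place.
128.0%

For Y = 8X^2:
If X → X(1 + 0.51)
Then Y → Y · (1 + 0.51)^2
     = Y · 2.2801

Percentage change = ((1 + 0.51)^2 − 1) × 100% ≈ 128.0%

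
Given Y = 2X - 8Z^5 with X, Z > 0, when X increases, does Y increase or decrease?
Y increases

Taking the partial derivative:
∂Y/∂X = 2

∂Y/∂X = 2 > 0 (assuming positive values)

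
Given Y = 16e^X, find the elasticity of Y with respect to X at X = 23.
Elasticity = 23

Elasticity = (dY/dX) · (X/Y)

dY/dX = 16·e^X
At X = 23: dY/dX = 16·e^23, Y = 16·e^23

Elasticity = (16·e^23) · (23 / (16·e^23)) = 23

Interpretation: for a small percentage change in X, the percentage change in Y is approximately 23.00 times as large.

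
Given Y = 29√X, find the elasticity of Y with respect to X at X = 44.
Elasticity = 1/2

Elasticity = (dY/dX) · (X/Y)

dY/dX = 29/(2·√X)
At X = 44: dY/dX = 29·√11/44, Y = 58·√11

Elasticity = (29·√11/44) · (44 / (58·√11)) = 1/2

Interpretation: for a small percentage change in X, the percentage change in Y is approximately 0.50 times as large.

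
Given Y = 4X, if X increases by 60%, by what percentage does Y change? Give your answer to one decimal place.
60.0%

For Y = 4X:
If X → X(1 + 0.6)
Then Y → Y · (1 + 0.6)^1
     = Y · 1.6000

Percentage change = ((1 + 0.6)^1 − 1) × 100% = 60.0%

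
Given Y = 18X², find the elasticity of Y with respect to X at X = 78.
Elasticity = 2

Elasticity = (dY/dX) · (X/Y)

dY/dX = 36·X
At X = 78: dY/dX = 2808, Y = 109512

Elasticity = 2808 · (78 / 109512) = 2

Interpretation: for a small percentage change in X, the percentage change in Y is approximately 2.00 times as large.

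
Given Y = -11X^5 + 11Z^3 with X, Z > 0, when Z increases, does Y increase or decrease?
Y increases

Taking the partial derivative:
∂Y/∂Z = 33Z^2

∂Y/∂Z = 33Z^2 > 0 (assuming positive values)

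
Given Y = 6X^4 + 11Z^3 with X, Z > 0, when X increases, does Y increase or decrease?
Y increases

Taking the partial derivative:
∂Y/∂X = 24X^3

∂Y/∂X = 24X^3 > 0 (assuming positive values)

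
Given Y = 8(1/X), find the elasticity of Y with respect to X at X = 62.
Elasticity = -1

Elasticity = (dY/dX) · (X/Y)

dY/dX = -8/X²
At X = 62: dY/dX = -2/961, Y = 4/31

Elasticity = (-2/961) · (62 / (4/31)) = -1

Interpretation: for a small percentage change in X, the percentage change in Y is approximately -1.00 times as large.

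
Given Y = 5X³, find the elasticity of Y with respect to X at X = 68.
Elasticity = 3

Elasticity = (dY/dX) · (X/Y)

dY/dX = 15·X²
At X = 68: dY/dX = 69360, Y = 1572160

Elasticity = 69360 · (68 / 1572160) = 3

Interpretation: for a small percentage change in X, the percentage change in Y is approximately 3.00 times as large.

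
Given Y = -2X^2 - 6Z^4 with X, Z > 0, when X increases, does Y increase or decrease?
Y decreases

Taking the partial derivative:
∂Y/∂X = -4X

∂Y/∂X = -4X < 0 (assuming positive values)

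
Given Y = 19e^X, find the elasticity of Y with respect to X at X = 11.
Elasticity = 11

Elasticity = (dY/dX) · (X/Y)

dY/dX = 19·e^X
At X = 11: dY/dX = 19·e^11, Y = 19·e^11

Elasticity = (19·e^11) · (11 / (19·e^11)) = 11

Interpretation: for a small percentage change in X, the percentage change in Y is approximately 11.00 times as large.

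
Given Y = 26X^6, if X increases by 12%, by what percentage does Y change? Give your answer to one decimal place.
97.4%

For Y = 26X^6:
If X → X(1 + 0.12)
Then Y → Y · (1 + 0.12)^6
     ≈ Y · 1.9738

Percentage change = ((1 + 0.12)^6 − 1) × 100% ≈ 97.4%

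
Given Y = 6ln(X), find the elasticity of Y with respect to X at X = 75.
Elasticity = 1/ln(75) ≈ 0.2316

Elasticity = (dY/dX) · (X/Y)

dY/dX = 6/X
At X = 75: dY/dX = 2/25, Y = 6·ln(75)

Elasticity = (2/25) · (75 / (6·ln(75))) = 1/ln(75) ≈ 0.2316

Interpretation: for a small percentage change in X, the percentage change in Y is approximately 0.23 times as large.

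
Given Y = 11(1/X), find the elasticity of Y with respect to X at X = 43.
Elasticity = -1

Elasticity = (dY/dX) · (X/Y)

dY/dX = -11/X²
At X = 43: dY/dX = -11/1849, Y = 11/43

Elasticity = (-11/1849) · (43 / (11/43)) = -1

Interpretation: for a small percentage change in X, the percentage change in Y is approximately -1.00 times as large.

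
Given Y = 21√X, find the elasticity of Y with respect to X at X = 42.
Elasticity = 1/2

Elasticity = (dY/dX) · (X/Y)

dY/dX = 21/(2·√X)
At X = 42: dY/dX = √42/4, Y = 21·√42

Elasticity = (√42/4) · (42 / (21·√42)) = 1/2

Interpretation: for a small percentage change in X, the percentage change in Y is approximately 0.50 times as large.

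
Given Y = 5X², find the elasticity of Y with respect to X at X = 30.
Elasticity = 2

Elasticity = (dY/dX) · (X/Y)

dY/dX = 10·X
At X = 30: dY/dX = 300, Y = 4500

Elasticity = 300 · (30 / 4500) = 2

Interpretation: for a small percentage change in X, the percentage change in Y is approximately 2.00 times as large.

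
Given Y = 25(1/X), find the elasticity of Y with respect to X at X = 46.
Elasticity = -1

Elasticity = (dY/dX) · (X/Y)

dY/dX = -25/X²
At X = 46: dY/dX = -25/2116, Y = 25/46

Elasticity = (-25/2116) · (46 / (25/46)) = -1

Interpretation: for a small percentage change in X, the percentage change in Y is approximately -1.00 times as large.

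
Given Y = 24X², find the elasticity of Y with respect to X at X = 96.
Elasticity = 2

Elasticity = (dY/dX) · (X/Y)

dY/dX = 48·X
At X = 96: dY/dX = 4608, Y = 221184

Elasticity = 4608 · (96 / 221184) = 2

Interpretation: for a small percentage change in X, the percentage change in Y is approximately 2.00 times as large.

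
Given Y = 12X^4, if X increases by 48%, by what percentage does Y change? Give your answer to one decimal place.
379.8%

For Y = 12X^4:
If X → X(1 + 0.48)
Then Y → Y · (1 + 0.48)^4
     ≈ Y · 4.7979

Percentage change = ((1 + 0.48)^4 − 1) × 100% ≈ 379.8%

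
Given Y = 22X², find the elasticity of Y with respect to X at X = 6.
Elasticity = 2

Elasticity = (dY/dX) · (X/Y)

dY/dX = 44·X
At X = 6: dY/dX = 264, Y = 792

Elasticity = 264 · (6 / 792) = 2

Interpretation: for a small percentage change in X, the percentage change in Y is approximately 2.00 times as large.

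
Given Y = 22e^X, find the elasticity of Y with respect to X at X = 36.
Elasticity = 36

Elasticity = (dY/dX) · (X/Y)

dY/dX = 22·e^X
At X = 36: dY/dX = 22·e^36, Y = 22·e^36

Elasticity = (22·e^36) · (36 / (22·e^36)) = 36

Interpretation: for a small percentage change in X, the percentage change in Y is approximately 36.00 times as large.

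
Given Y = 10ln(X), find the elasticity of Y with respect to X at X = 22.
Elasticity = 1/ln(22) ≈ 0.3235

Elasticity = (dY/dX) · (X/Y)

dY/dX = 10/X
At X = 22: dY/dX = 5/11, Y = 10·ln(22)

Elasticity = (5/11) · (22 / (10·ln(22))) = 1/ln(22) ≈ 0.3235

Interpretation: for a small percentage change in X, the percentage change in Y is approximately 0.32 times as large.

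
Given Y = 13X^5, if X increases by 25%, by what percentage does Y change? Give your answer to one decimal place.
205.2%

For Y = 13X^5:
If X → X(1 + 0.25)
Then Y → Y · (1 + 0.25)^5
     ≈ Y · 3.0518

Percentage change = ((1 + 0.25)^5 − 1) × 100% ≈ 205.2%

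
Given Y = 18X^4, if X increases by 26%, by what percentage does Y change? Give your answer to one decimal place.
152.0%

For Y = 18X^4:
If X → X(1 + 0.26)
Then Y → Y · (1 + 0.26)^4
     ≈ Y · 2.5205

Percentage change = ((1 + 0.26)^4 − 1) × 100% ≈ 152.0%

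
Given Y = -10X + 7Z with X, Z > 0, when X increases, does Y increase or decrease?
Y decreases

Taking the partial derivative:
∂Y/∂X = -10

∂Y/∂X = -10 < 0 (assuming positive values)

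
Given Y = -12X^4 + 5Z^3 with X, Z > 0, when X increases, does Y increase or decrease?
Y decreases

Taking the partial derivative:
∂Y/∂X = -48X^3

∂Y/∂X = -48X^3 < 0 (assuming positive values)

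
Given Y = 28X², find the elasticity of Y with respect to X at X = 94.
Elasticity = 2

Elasticity = (dY/dX) · (X/Y)

dY/dX = 56·X
At X = 94: dY/dX = 5264, Y = 247408

Elasticity = 5264 · (94 / 247408) = 2

Interpretation: for a small percentage change in X, the percentage change in Y is approximately 2.00 times as large.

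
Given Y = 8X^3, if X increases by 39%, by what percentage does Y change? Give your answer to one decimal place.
168.6%

For Y = 8X^3:
If X → X(1 + 0.39)
Then Y → Y · (1 + 0.39)^3
     ≈ Y · 2.6856

Percentage change = ((1 + 0.39)^3 − 1) × 100% ≈ 168.6%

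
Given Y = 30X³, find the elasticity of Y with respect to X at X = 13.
Elasticity = 3

Elasticity = (dY/dX) · (X/Y)

dY/dX = 90·X²
At X = 13: dY/dX = 15210, Y = 65910

Elasticity = 15210 · (13 / 65910) = 3

Interpretation: for a small percentage change in X, the percentage change in Y is approximately 3.00 times as large.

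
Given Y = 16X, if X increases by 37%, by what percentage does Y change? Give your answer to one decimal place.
37.0%

For Y = 16X:
If X → X(1 + 0.37)
Then Y → Y · (1 + 0.37)^1
     = Y · 1.3700

Percentage change = ((1 + 0.37)^1 − 1) × 100% = 37.0%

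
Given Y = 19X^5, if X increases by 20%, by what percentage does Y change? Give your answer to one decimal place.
148.8%

For Y = 19X^5:
If X → X(1 + 0.2)
Then Y → Y · (1 + 0.2)^5
     ≈ Y · 2.4883

Percentage change = ((1 + 0.2)^5 − 1) × 100% ≈ 148.8%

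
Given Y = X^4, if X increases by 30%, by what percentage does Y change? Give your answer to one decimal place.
185.6%

For Y = X^4:
If X → X(1 + 0.3)
Then Y → Y · (1 + 0.3)^4
     = Y · 2.8561

Percentage change = ((1 + 0.3)^4 − 1) × 100% ≈ 185.6%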